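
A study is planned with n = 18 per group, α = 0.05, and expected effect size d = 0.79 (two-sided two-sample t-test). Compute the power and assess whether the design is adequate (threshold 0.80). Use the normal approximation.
Power ≈ 0.66; the study is underpowered (power < 0.80)

Power calculation (two-sample t-test, normal approximation):
z_β = d · √(n/2) - z_{α/2}
z_β = 0.79 · √(18/2) - 1.960
z_β = 0.79 · 3.000 - 1.960
z_β = 0.410

Power = Φ(z_β) = Φ(0.410) ≈ 0.659

Effect size d = 0.79 is medium by Cohen's convention (0.2/0.5/0.8).

Threshold: power ≥ 0.80 is conventionally adequate.
Power ≈ 0.66 → the study is underpowered (power < 0.80).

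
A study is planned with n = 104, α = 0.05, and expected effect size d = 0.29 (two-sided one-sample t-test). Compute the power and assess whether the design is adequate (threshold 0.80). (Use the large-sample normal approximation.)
Power ≈ 0.84; the study is adequately powered (power ≥ 0.80)

Power calculation (one-sample t-test, normal approximation):
z_β = d · √n - z_{α/2}
z_β = 0.29 · √104 - 1.960
z_β = 0.29 · 10.198 - 1.960
z_β = 0.997

Power = Φ(z_β) = Φ(0.997) ≈ 0.841

Effect size d = 0.29 is small by Cohen's convention (0.2/0.5/0.8).

Threshold: power ≥ 0.80 is conventionally adequate.
Power ≈ 0.84 → the study is adequately powered (power ≥ 0.80).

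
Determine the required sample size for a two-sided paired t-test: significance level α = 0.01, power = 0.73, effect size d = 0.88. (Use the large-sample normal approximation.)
n = 14 pairs

Sample size formula (paired t-test, normal approximation):
n = ((z_{α/2} + z_β) / d)²

z_{α/2} = 2.576 (for α = 0.01, two-sided)
z_β = 0.613 (for power = 0.73)
d = 0.88

n = ((2.576 + 0.613) / 0.88)²
n = (3.624)²
n ≈ 13.13
Round up to the next whole number: n = 14 pairs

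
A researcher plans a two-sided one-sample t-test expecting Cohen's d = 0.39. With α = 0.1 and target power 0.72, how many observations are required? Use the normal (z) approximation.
n = 33

Sample size formula (one-sample t-test, normal approximation):
n = ((z_{α/2} + z_β) / d)²

z_{α/2} = 1.645 (for α = 0.1, two-sided)
z_β = 0.583 (for power = 0.72)
d = 0.39

n = ((1.645 + 0.583) / 0.39)²
n = (5.713)²
n ≈ 32.64
Round up to the next whole number: n = 33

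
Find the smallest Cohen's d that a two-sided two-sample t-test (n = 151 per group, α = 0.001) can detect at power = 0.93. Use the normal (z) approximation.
d ≈ 0.55

Minimum detectable effect (two-sample t-test, normal approximation):
d = (z_{α/2} + z_β) / √(n/2)
d = (3.291 + 1.476) / √(151/2)
d = 4.766 / 8.689
d ≈ 0.55

By Cohen's convention (0.2 small / 0.5 medium / 0.8 large): medium effect.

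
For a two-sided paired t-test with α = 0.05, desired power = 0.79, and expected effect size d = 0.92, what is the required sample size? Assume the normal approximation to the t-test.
n = 10 pairs

Sample size formula (paired t-test, normal approximation):
n = ((z_{α/2} + z_β) / d)²

z_{α/2} = 1.960 (for α = 0.05, two-sided)
z_β = 0.806 (for power = 0.79)
d = 0.92

n = ((1.960 + 0.806) / 0.92)²
n = (3.007)²
n ≈ 9.04
Round up to the next whole number: n = 10 pairs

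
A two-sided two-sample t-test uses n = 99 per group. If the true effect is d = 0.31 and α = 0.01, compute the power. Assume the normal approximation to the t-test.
Power ≈ 0.35

Power calculation (two-sample t-test, normal approximation):
z_β = d · √(n/2) - z_{α/2}
z_β = 0.31 · √(99/2) - 2.576
z_β = 0.31 · 7.036 - 2.576
z_β = -0.395

Power = Φ(z_β) = Φ(-0.395) ≈ 0.347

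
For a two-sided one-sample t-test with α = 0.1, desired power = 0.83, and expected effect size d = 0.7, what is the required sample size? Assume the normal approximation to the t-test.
n = 14

Sample size formula (one-sample t-test, normal approximation):
n = ((z_{α/2} + z_β) / d)²

z_{α/2} = 1.645 (for α = 0.1, two-sided)
z_β = 0.954 (for power = 0.83)
d = 0.7

n = ((1.645 + 0.954) / 0.7)²
n = (3.713)²
n ≈ 13.79
Round up to the next whole number: n = 14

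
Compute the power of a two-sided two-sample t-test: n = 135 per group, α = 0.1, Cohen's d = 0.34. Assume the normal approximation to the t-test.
Power ≈ 0.87

Power calculation (two-sample t-test, normal approximation):
z_β = d · √(n/2) - z_{α/2}
z_β = 0.34 · √(135/2) - 1.645
z_β = 0.34 · 8.216 - 1.645
z_β = 1.149

Power = Φ(z_β) = Φ(1.149) ≈ 0.875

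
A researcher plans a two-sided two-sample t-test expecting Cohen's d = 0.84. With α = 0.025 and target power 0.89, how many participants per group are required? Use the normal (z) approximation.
n = 35 per group

Sample size formula (two-sample t-test, normal approximation):
n = 2 · ((z_{α/2} + z_β) / d)²

z_{α/2} = 2.241 (for α = 0.025, two-sided)
z_β = 1.227 (for power = 0.89)
d = 0.84

n = 2 · ((2.241 + 1.227) / 0.84)²
n = 2 · (4.129)²
n ≈ 34.10
Round up to the next whole number: n = 35 per group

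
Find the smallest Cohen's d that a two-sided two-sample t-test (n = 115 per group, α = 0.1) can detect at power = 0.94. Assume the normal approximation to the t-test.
d ≈ 0.42

Minimum detectable effect (two-sample t-test, normal approximation):
d = (z_{α/2} + z_β) / √(n/2)
d = (1.645 + 1.555) / √(115/2)
d = 3.200 / 7.583
d ≈ 0.42

By Cohen's convention (0.2 small / 0.5 medium / 0.8 large): small effect.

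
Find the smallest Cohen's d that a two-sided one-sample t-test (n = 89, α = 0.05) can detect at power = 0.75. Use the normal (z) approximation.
d ≈ 0.28

Minimum detectable effect (one-sample t-test, normal approximation):
d = (z_{α/2} + z_β) / √n
d = (1.960 + 0.674) / √89
d = 2.634 / 9.434
d ≈ 0.28

By Cohen's convention (0.2 small / 0.5 medium / 0.8 large): small effect.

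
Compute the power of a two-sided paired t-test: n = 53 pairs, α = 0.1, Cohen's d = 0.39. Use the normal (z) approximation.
Power ≈ 0.88

Power calculation (paired t-test, normal approximation):
z_β = d · √n - z_{α/2}
z_β = 0.39 · √53 - 1.645
z_β = 0.39 · 7.280 - 1.645
z_β = 1.194

Power = Φ(z_β) = Φ(1.194) ≈ 0.884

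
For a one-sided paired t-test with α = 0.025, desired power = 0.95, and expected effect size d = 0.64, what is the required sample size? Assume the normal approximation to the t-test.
n = 32 pairs

Sample size formula (paired t-test, normal approximation):
n = ((z_α + z_β) / d)²

z_α = 1.960 (for α = 0.025, one-sided)
z_β = 1.645 (for power = 0.95)
d = 0.64

n = ((1.960 + 1.645) / 0.64)²
n = (5.633)²
n ≈ 31.73
Round up to the next whole number: n = 32 pairs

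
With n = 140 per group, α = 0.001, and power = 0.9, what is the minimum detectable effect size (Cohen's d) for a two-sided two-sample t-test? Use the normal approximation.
d ≈ 0.55

Minimum detectable effect (two-sample t-test, normal approximation):
d = (z_{α/2} + z_β) / √(n/2)
d = (3.291 + 1.282) / √(140/2)
d = 4.572 / 8.367
d ≈ 0.55

By Cohen's convention (0.2 small / 0.5 medium / 0.8 large): medium effect.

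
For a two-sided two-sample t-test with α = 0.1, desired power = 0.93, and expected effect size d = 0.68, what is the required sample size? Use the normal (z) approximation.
n = 43 per group

Sample size formula (two-sample t-test, normal approximation):
n = 2 · ((z_{α/2} + z_β) / d)²

z_{α/2} = 1.645 (for α = 0.1, two-sided)
z_β = 1.476 (for power = 0.93)
d = 0.68

n = 2 · ((1.645 + 1.476) / 0.68)²
n = 2 · (4.590)²
n ≈ 42.14
Round up to the next whole number: n = 43 per group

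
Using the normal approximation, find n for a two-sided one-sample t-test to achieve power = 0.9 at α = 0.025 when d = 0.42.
n = 71

Sample size formula (one-sample t-test, normal approximation):
n = ((z_{α/2} + z_β) / d)²

z_{α/2} = 2.241 (for α = 0.025, two-sided)
z_β = 1.282 (for power = 0.9)
d = 0.42

n = ((2.241 + 1.282) / 0.42)²
n = (8.388)²
n ≈ 70.36
Round up to the next whole number: n = 71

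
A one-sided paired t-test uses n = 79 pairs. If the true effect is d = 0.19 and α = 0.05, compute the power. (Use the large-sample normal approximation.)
Power ≈ 0.52

Power calculation (paired t-test, normal approximation):
z_β = d · √n - z_α
z_β = 0.19 · √79 - 1.645
z_β = 0.19 · 8.888 - 1.645
z_β = 0.044

Power = Φ(z_β) = Φ(0.044) ≈ 0.518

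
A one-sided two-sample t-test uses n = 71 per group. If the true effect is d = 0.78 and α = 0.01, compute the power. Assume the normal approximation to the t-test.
Power ≈ 0.99

Power calculation (two-sample t-test, normal approximation):
z_β = d · √(n/2) - z_α
z_β = 0.78 · √(71/2) - 2.326
z_β = 0.78 · 5.958 - 2.326
z_β = 2.321

Power = Φ(z_β) = Φ(2.321) ≈ 0.990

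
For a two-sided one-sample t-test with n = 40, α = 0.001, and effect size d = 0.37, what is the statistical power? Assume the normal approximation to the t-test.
Power ≈ 0.17

Power calculation (one-sample t-test, normal approximation):
z_β = d · √n - z_{α/2}
z_β = 0.37 · √40 - 3.291
z_β = 0.37 · 6.325 - 3.291
z_β = -0.950

Power = Φ(z_β) = Φ(-0.950) ≈ 0.171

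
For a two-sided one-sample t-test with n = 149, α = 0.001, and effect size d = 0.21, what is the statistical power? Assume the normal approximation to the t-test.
Power ≈ 0.23

Power calculation (one-sample t-test, normal approximation):
z_β = d · √n - z_{α/2}
z_β = 0.21 · √149 - 3.291
z_β = 0.21 · 12.207 - 3.291
z_β = -0.727

Power = Φ(z_β) = Φ(-0.727) ≈ 0.234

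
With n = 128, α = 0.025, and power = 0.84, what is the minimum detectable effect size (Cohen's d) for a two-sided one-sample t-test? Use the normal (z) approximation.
d ≈ 0.29

Minimum detectable effect (one-sample t-test, normal approximation):
d = (z_{α/2} + z_β) / √n
d = (2.241 + 0.994) / √128
d = 3.236 / 11.314
d ≈ 0.29

By Cohen's convention (0.2 small / 0.5 medium / 0.8 large): small effect.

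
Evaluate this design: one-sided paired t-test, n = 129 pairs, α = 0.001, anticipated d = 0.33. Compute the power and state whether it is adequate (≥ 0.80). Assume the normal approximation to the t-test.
Power ≈ 0.74; the study is underpowered (power < 0.80)

Power calculation (paired t-test, normal approximation):
z_β = d · √n - z_α
z_β = 0.33 · √129 - 3.090
z_β = 0.33 · 11.358 - 3.090
z_β = 0.658

Power = Φ(z_β) = Φ(0.658) ≈ 0.745

Effect size d = 0.33 is small by Cohen's convention (0.2/0.5/0.8).

Threshold: power ≥ 0.80 is conventionally adequate.
Power ≈ 0.74 → the study is underpowered (power < 0.80).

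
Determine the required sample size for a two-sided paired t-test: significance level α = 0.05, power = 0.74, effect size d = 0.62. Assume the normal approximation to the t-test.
n = 18 pairs

Sample size formula (paired t-test, normal approximation):
n = ((z_{α/2} + z_β) / d)²

z_{α/2} = 1.960 (for α = 0.05, two-sided)
z_β = 0.643 (for power = 0.74)
d = 0.62

n = ((1.960 + 0.643) / 0.62)²
n = (4.198)²
n ≈ 17.62
Round up to the next whole number: n = 18 pairs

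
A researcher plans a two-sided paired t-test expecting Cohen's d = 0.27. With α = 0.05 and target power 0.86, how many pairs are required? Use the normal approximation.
n = 127 pairs

Sample size formula (paired t-test, normal approximation):
n = ((z_{α/2} + z_β) / d)²

z_{α/2} = 1.960 (for α = 0.05, two-sided)
z_β = 1.080 (for power = 0.86)
d = 0.27

n = ((1.960 + 1.080) / 0.27)²
n = (11.259)²
n ≈ 126.77
Round up to the next whole number: n = 127 pairs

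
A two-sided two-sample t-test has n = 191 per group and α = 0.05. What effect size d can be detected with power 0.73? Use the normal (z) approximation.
d ≈ 0.26

Minimum detectable effect (two-sample t-test, normal approximation):
d = (z_{α/2} + z_β) / √(n/2)
d = (1.960 + 0.613) / √(191/2)
d = 2.573 / 9.772
d ≈ 0.26

By Cohen's convention (0.2 small / 0.5 medium / 0.8 large): small effect.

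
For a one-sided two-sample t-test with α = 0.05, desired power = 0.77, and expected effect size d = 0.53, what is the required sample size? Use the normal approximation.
n = 41 per group

Sample size formula (two-sample t-test, normal approximation):
n = 2 · ((z_α + z_β) / d)²

z_α = 1.645 (for α = 0.05, one-sided)
z_β = 0.739 (for power = 0.77)
d = 0.53

n = 2 · ((1.645 + 0.739) / 0.53)²
n = 2 · (4.498)²
n ≈ 40.46
Round up to the next whole number: n = 41 per group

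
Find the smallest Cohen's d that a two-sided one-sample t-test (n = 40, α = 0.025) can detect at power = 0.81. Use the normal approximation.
d ≈ 0.49

Minimum detectable effect (one-sample t-test, normal approximation):
d = (z_{α/2} + z_β) / √n
d = (2.241 + 0.878) / √40
d = 3.119 / 6.325
d ≈ 0.49

By Cohen's convention (0.2 small / 0.5 medium / 0.8 large): small effect.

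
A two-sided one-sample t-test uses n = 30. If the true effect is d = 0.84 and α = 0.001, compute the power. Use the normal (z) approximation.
Power ≈ 0.90

Power calculation (one-sample t-test, normal approximation):
z_β = d · √n - z_{α/2}
z_β = 0.84 · √30 - 3.291
z_β = 0.84 · 5.477 - 3.291
z_β = 1.310

Power = Φ(z_β) = Φ(1.310) ≈ 0.905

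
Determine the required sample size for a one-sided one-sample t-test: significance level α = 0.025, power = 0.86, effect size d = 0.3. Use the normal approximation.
n = 103

Sample size formula (one-sample t-test, normal approximation):
n = ((z_α + z_β) / d)²

z_α = 1.960 (for α = 0.025, one-sided)
z_β = 1.080 (for power = 0.86)
d = 0.3

n = ((1.960 + 1.080) / 0.3)²
n = (10.133)²
n ≈ 102.68
Round up to the next whole number: n = 103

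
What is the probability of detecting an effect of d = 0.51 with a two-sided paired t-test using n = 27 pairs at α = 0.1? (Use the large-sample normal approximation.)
Power ≈ 0.84

Power calculation (paired t-test, normal approximation):
z_β = d · √n - z_{α/2}
z_β = 0.51 · √27 - 1.645
z_β = 0.51 · 5.196 - 1.645
z_β = 1.005

Power = Φ(z_β) = Φ(1.005) ≈ 0.843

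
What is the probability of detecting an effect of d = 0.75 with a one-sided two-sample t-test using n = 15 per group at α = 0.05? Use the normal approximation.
Power ≈ 0.66

Power calculation (two-sample t-test, normal approximation):
z_β = d · √(n/2) - z_α
z_β = 0.75 · √(15/2) - 1.645
z_β = 0.75 · 2.739 - 1.645
z_β = 0.409

Power = Φ(z_β) = Φ(0.409) ≈ 0.659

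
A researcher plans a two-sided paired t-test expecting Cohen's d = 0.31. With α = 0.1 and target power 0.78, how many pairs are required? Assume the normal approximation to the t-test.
n = 61 pairs

Sample size formula (paired t-test, normal approximation):
n = ((z_{α/2} + z_β) / d)²

z_{α/2} = 1.645 (for α = 0.1, two-sided)
z_β = 0.772 (for power = 0.78)
d = 0.31

n = ((1.645 + 0.772) / 0.31)²
n = (7.797)²
n ≈ 60.79
Round up to the next whole number: n = 61 pairs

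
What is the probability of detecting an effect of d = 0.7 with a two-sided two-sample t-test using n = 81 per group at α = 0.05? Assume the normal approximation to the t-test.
Power ≈ 0.99

Power calculation (two-sample t-test, normal approximation):
z_β = d · √(n/2) - z_{α/2}
z_β = 0.7 · √(81/2) - 1.960
z_β = 0.7 · 6.364 - 1.960
z_β = 2.495

Power = Φ(z_β) = Φ(2.495) ≈ 0.994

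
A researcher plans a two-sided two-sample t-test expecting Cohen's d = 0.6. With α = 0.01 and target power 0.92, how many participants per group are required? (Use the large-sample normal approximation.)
n = 89 per group

Sample size formula (two-sample t-test, normal approximation):
n = 2 · ((z_{α/2} + z_β) / d)²

z_{α/2} = 2.576 (for α = 0.01, two-sided)
z_β = 1.405 (for power = 0.92)
d = 0.6

n = 2 · ((2.576 + 1.405) / 0.6)²
n = 2 · (6.635)²
n ≈ 88.05
Round up to the next whole number: n = 89 per group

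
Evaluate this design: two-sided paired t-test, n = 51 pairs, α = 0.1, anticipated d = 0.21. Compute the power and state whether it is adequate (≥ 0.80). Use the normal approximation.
Power ≈ 0.44; the study is underpowered (power < 0.80)

Power calculation (paired t-test, normal approximation):
z_β = d · √n - z_{α/2}
z_β = 0.21 · √51 - 1.645
z_β = 0.21 · 7.141 - 1.645
z_β = -0.145

Power = Φ(z_β) = Φ(-0.145) ≈ 0.442

Effect size d = 0.21 is small by Cohen's convention (0.2/0.5/0.8).

Threshold: power ≥ 0.80 is conventionally adequate.
Power ≈ 0.44 → the study is underpowered (power < 0.80).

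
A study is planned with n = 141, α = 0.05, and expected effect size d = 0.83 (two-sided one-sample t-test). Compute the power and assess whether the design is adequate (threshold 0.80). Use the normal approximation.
Power ≈ 1.00; the study is adequately powered (power ≥ 0.80)

Power calculation (one-sample t-test, normal approximation):
z_β = d · √n - z_{α/2}
z_β = 0.83 · √141 - 1.960
z_β = 0.83 · 11.874 - 1.960
z_β = 7.896

Power = Φ(z_β) = Φ(7.896) ≈ 1.000

Effect size d = 0.83 is large by Cohen's convention (0.2/0.5/0.8).

Threshold: power ≥ 0.80 is conventionally adequate.
Power ≈ 1.00 → the study is adequately powered (power ≥ 0.80).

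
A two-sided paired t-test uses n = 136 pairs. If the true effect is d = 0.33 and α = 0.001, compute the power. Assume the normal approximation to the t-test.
Power ≈ 0.71

Power calculation (paired t-test, normal approximation):
z_β = d · √n - z_{α/2}
z_β = 0.33 · √136 - 3.291
z_β = 0.33 · 11.662 - 3.291
z_β = 0.558

Power = Φ(z_β) = Φ(0.558) ≈ 0.712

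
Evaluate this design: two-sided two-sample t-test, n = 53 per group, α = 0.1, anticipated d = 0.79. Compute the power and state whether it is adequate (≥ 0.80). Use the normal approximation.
Power ≈ 0.99; the study is adequately powered (power ≥ 0.80)

Power calculation (two-sample t-test, normal approximation):
z_β = d · √(n/2) - z_{α/2}
z_β = 0.79 · √(53/2) - 1.645
z_β = 0.79 · 5.148 - 1.645
z_β = 2.422

Power = Φ(z_β) = Φ(2.422) ≈ 0.992

Effect size d = 0.79 is medium by Cohen's convention (0.2/0.5/0.8).

Threshold: power ≥ 0.80 is conventionally adequate.
Power ≈ 0.99 → the study is adequately powered (power ≥ 0.80).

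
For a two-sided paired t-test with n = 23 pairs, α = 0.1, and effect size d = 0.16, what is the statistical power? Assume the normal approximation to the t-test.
Power ≈ 0.19

Power calculation (paired t-test, normal approximation):
z_β = d · √n - z_{α/2}
z_β = 0.16 · √23 - 1.645
z_β = 0.16 · 4.796 - 1.645
z_β = -0.878

Power = Φ(z_β) = Φ(-0.878) ≈ 0.190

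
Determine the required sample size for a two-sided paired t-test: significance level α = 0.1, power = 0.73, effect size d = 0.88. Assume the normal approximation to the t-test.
n = 7 pairs

Sample size formula (paired t-test, normal approximation):
n = ((z_{α/2} + z_β) / d)²

z_{α/2} = 1.645 (for α = 0.1, two-sided)
z_β = 0.613 (for power = 0.73)
d = 0.88

n = ((1.645 + 0.613) / 0.88)²
n = (2.566)²
n ≈ 6.58
Round up to the next whole number: n = 7 pairs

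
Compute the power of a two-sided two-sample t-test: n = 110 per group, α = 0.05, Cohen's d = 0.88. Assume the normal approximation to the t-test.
Power ≈ 1.00

Power calculation (two-sample t-test, normal approximation):
z_β = d · √(n/2) - z_{α/2}
z_β = 0.88 · √(110/2) - 1.960
z_β = 0.88 · 7.416 - 1.960
z_β = 4.566

Power = Φ(z_β) = Φ(4.566) ≈ 1.000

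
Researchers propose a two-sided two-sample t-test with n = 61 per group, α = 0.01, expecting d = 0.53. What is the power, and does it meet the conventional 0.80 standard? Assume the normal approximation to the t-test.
Power ≈ 0.64; the study is underpowered (power < 0.80)

Power calculation (two-sample t-test, normal approximation):
z_β = d · √(n/2) - z_{α/2}
z_β = 0.53 · √(61/2) - 2.576
z_β = 0.53 · 5.523 - 2.576
z_β = 0.351

Power = Φ(z_β) = Φ(0.351) ≈ 0.637

Effect size d = 0.53 is medium by Cohen's convention (0.2/0.5/0.8).

Threshold: power ≥ 0.80 is conventionally adequate.
Power ≈ 0.64 → the study is underpowered (power < 0.80).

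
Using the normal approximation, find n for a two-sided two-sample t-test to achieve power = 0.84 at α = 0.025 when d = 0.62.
n = 55 per group

Sample size formula (two-sample t-test, normal approximation):
n = 2 · ((z_{α/2} + z_β) / d)²

z_{α/2} = 2.241 (for α = 0.025, two-sided)
z_β = 0.994 (for power = 0.84)
d = 0.62

n = 2 · ((2.241 + 0.994) / 0.62)²
n = 2 · (5.218)²
n ≈ 54.46
Round up to the next whole number: n = 55 per group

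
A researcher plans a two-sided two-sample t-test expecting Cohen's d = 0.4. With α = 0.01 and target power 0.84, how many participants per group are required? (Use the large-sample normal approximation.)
n = 160 per group

Sample size formula (two-sample t-test, normal approximation):
n = 2 · ((z_{α/2} + z_β) / d)²

z_{α/2} = 2.576 (for α = 0.01, two-sided)
z_β = 0.994 (for power = 0.84)
d = 0.4

n = 2 · ((2.576 + 0.994) / 0.4)²
n = 2 · (8.925)²
n ≈ 159.31
Round up to the next whole number: n = 160 per group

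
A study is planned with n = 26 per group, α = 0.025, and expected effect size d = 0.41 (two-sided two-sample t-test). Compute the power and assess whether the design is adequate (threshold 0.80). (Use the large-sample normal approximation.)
Power ≈ 0.22; the study is underpowered (power < 0.80)

Power calculation (two-sample t-test, normal approximation):
z_β = d · √(n/2) - z_{α/2}
z_β = 0.41 · √(26/2) - 2.241
z_β = 0.41 · 3.606 - 2.241
z_β = -0.763

Power = Φ(z_β) = Φ(-0.763) ≈ 0.223

Effect size d = 0.41 is small by Cohen's convention (0.2/0.5/0.8).

Threshold: power ≥ 0.80 is conventionally adequate.
Power ≈ 0.22 → the study is underpowered (power < 0.80).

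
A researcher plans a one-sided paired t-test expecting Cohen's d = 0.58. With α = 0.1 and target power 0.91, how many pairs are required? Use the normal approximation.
n = 21 pairs

Sample size formula (paired t-test, normal approximation):
n = ((z_α + z_β) / d)²

z_α = 1.282 (for α = 0.1, one-sided)
z_β = 1.341 (for power = 0.91)
d = 0.58

n = ((1.282 + 1.341) / 0.58)²
n = (4.522)²
n ≈ 20.45
Round up to the next whole number: n = 21 pairs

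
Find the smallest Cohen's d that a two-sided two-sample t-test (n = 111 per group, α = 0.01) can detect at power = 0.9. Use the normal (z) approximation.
d ≈ 0.52

Minimum detectable effect (two-sample t-test, normal approximation):
d = (z_{α/2} + z_β) / √(n/2)
d = (2.576 + 1.282) / √(111/2)
d = 3.857 / 7.450
d ≈ 0.52

By Cohen's convention (0.2 small / 0.5 medium / 0.8 large): medium effect.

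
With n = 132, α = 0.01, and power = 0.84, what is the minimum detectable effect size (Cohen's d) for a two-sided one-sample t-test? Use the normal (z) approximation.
d ≈ 0.31

Minimum detectable effect (one-sample t-test, normal approximation):
d = (z_{α/2} + z_β) / √n
d = (2.576 + 0.994) / √132
d = 3.570 / 11.489
d ≈ 0.31

By Cohen's convention (0.2 small / 0.5 medium / 0.8 large): small effect.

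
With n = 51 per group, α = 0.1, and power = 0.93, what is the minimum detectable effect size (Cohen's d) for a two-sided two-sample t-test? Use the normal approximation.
d ≈ 0.62

Minimum detectable effect (two-sample t-test, normal approximation):
d = (z_{α/2} + z_β) / √(n/2)
d = (1.645 + 1.476) / √(51/2)
d = 3.121 / 5.050
d ≈ 0.62

By Cohen's convention (0.2 small / 0.5 medium / 0.8 large): medium effect.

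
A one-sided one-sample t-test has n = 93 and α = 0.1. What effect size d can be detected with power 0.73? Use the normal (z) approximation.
d ≈ 0.20

Minimum detectable effect (one-sample t-test, normal approximation):
d = (z_α + z_β) / √n
d = (1.282 + 0.613) / √93
d = 1.894 / 9.644
d ≈ 0.20

By Cohen's convention (0.2 small / 0.5 medium / 0.8 large): small effect.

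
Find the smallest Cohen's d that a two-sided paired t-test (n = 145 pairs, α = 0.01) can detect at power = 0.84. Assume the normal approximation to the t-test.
d ≈ 0.30

Minimum detectable effect (paired t-test, normal approximation):
d = (z_{α/2} + z_β) / √n
d = (2.576 + 0.994) / √145
d = 3.570 / 12.042
d ≈ 0.30

By Cohen's convention (0.2 small / 0.5 medium / 0.8 large): small effect.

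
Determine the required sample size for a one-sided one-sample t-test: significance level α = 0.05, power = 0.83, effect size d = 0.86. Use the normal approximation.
n = 10

Sample size formula (one-sample t-test, normal approximation):
n = ((z_α + z_β) / d)²

z_α = 1.645 (for α = 0.05, one-sided)
z_β = 0.954 (for power = 0.83)
d = 0.86

n = ((1.645 + 0.954) / 0.86)²
n = (3.022)²
n ≈ 9.13
Round up to the next whole number: n = 10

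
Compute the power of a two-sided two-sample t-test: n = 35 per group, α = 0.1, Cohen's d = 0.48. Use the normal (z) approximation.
Power ≈ 0.64

Power calculation (two-sample t-test, normal approximation):
z_β = d · √(n/2) - z_{α/2}
z_β = 0.48 · √(35/2) - 1.645
z_β = 0.48 · 4.183 - 1.645
z_β = 0.363

Power = Φ(z_β) = Φ(0.363) ≈ 0.642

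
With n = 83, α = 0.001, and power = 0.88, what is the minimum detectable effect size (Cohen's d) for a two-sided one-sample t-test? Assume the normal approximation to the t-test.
d ≈ 0.49

Minimum detectable effect (one-sample t-test, normal approximation):
d = (z_{α/2} + z_β) / √n
d = (3.291 + 1.175) / √83
d = 4.466 / 9.110
d ≈ 0.49

By Cohen's convention (0.2 small / 0.5 medium / 0.8 large): small effect.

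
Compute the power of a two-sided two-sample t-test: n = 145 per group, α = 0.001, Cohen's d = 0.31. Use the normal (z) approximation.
Power ≈ 0.26

Power calculation (two-sample t-test, normal approximation):
z_β = d · √(n/2) - z_{α/2}
z_β = 0.31 · √(145/2) - 3.291
z_β = 0.31 · 8.515 - 3.291
z_β = -0.651

Power = Φ(z_β) = Φ(-0.651) ≈ 0.258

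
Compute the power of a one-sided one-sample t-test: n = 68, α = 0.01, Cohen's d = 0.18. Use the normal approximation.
Power ≈ 0.20

Power calculation (one-sample t-test, normal approximation):
z_β = d · √n - z_α
z_β = 0.18 · √68 - 2.326
z_β = 0.18 · 8.246 - 2.326
z_β = -0.842

Power = Φ(z_β) = Φ(-0.842) ≈ 0.200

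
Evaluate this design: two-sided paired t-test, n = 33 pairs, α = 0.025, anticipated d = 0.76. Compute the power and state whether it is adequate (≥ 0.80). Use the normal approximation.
Power ≈ 0.98; the study is adequately powered (power ≥ 0.80)

Power calculation (paired t-test, normal approximation):
z_β = d · √n - z_{α/2}
z_β = 0.76 · √33 - 2.241
z_β = 0.76 · 5.745 - 2.241
z_β = 2.124

Power = Φ(z_β) = Φ(2.124) ≈ 0.983

Effect size d = 0.76 is medium by Cohen's convention (0.2/0.5/0.8).

Threshold: power ≥ 0.80 is conventionally adequate.
Power ≈ 0.98 → the study is adequately powered (power ≥ 0.80).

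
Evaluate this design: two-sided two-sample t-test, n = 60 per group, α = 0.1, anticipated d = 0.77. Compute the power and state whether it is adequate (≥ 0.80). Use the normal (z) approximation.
Power ≈ 0.99; the study is adequately powered (power ≥ 0.80)

Power calculation (two-sample t-test, normal approximation):
z_β = d · √(n/2) - z_{α/2}
z_β = 0.77 · √(60/2) - 1.645
z_β = 0.77 · 5.477 - 1.645
z_β = 2.573

Power = Φ(z_β) = Φ(2.573) ≈ 0.995

Effect size d = 0.77 is medium by Cohen's convention (0.2/0.5/0.8).

Threshold: power ≥ 0.80 is conventionally adequate.
Power ≈ 0.99 → the study is adequately powered (power ≥ 0.80).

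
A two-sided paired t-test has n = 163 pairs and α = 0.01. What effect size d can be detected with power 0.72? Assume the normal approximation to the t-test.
d ≈ 0.25

Minimum detectable effect (paired t-test, normal approximation):
d = (z_{α/2} + z_β) / √n
d = (2.576 + 0.583) / √163
d = 3.159 / 12.767
d ≈ 0.25

By Cohen's convention (0.2 small / 0.5 medium / 0.8 large): small effect.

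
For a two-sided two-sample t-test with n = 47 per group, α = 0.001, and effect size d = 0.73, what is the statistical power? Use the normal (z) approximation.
Power ≈ 0.60

Power calculation (two-sample t-test, normal approximation):
z_β = d · √(n/2) - z_{α/2}
z_β = 0.73 · √(47/2) - 3.291
z_β = 0.73 · 4.848 - 3.291
z_β = 0.248

Power = Φ(z_β) = Φ(0.248) ≈ 0.598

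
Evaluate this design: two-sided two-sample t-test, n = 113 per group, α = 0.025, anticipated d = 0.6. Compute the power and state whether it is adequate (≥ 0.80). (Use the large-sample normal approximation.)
Power ≈ 0.99; the study is adequately powered (power ≥ 0.80)

Power calculation (two-sample t-test, normal approximation):
z_β = d · √(n/2) - z_{α/2}
z_β = 0.6 · √(113/2) - 2.241
z_β = 0.6 · 7.517 - 2.241
z_β = 2.269

Power = Φ(z_β) = Φ(2.269) ≈ 0.988

Effect size d = 0.6 is medium by Cohen's convention (0.2/0.5/0.8).

Threshold: power ≥ 0.80 is conventionally adequate.
Power ≈ 0.99 → the study is adequately powered (power ≥ 0.80).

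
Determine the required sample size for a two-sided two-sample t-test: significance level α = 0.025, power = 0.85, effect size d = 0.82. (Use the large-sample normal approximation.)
n = 32 per group

Sample size formula (two-sample t-test, normal approximation):
n = 2 · ((z_{α/2} + z_β) / d)²

z_{α/2} = 2.241 (for α = 0.025, two-sided)
z_β = 1.036 (for power = 0.85)
d = 0.82

n = 2 · ((2.241 + 1.036) / 0.82)²
n = 2 · (3.996)²
n ≈ 31.94
Round up to the next whole number: n = 32 per group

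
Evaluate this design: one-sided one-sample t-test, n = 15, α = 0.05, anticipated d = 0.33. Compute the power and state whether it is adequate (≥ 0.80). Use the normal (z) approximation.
Power ≈ 0.36; the study is underpowered (power < 0.80)

Power calculation (one-sample t-test, normal approximation):
z_β = d · √n - z_α
z_β = 0.33 · √15 - 1.645
z_β = 0.33 · 3.873 - 1.645
z_β = -0.367

Power = Φ(z_β) = Φ(-0.367) ≈ 0.357

Effect size d = 0.33 is small by Cohen's convention (0.2/0.5/0.8).

Threshold: power ≥ 0.80 is conventionally adequate.
Power ≈ 0.36 → the study is underpowered (power < 0.80).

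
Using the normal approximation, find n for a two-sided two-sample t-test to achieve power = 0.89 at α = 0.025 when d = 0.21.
n = 546 per group

Sample size formula (two-sample t-test, normal approximation):
n = 2 · ((z_{α/2} + z_β) / d)²

z_{α/2} = 2.241 (for α = 0.025, two-sided)
z_β = 1.227 (for power = 0.89)
d = 0.21

n = 2 · ((2.241 + 1.227) / 0.21)²
n = 2 · (16.514)²
n ≈ 545.42
Round up to the next whole number: n = 546 per group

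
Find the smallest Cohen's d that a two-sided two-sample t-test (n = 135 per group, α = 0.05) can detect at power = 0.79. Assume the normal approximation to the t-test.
d ≈ 0.34

Minimum detectable effect (two-sample t-test, normal approximation):
d = (z_{α/2} + z_β) / √(n/2)
d = (1.960 + 0.806) / √(135/2)
d = 2.766 / 8.216
d ≈ 0.34

By Cohen's convention (0.2 small / 0.5 medium / 0.8 large): small effect.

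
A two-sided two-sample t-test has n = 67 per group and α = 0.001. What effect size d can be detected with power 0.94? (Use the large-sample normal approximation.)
d ≈ 0.84

Minimum detectable effect (two-sample t-test, normal approximation):
d = (z_{α/2} + z_β) / √(n/2)
d = (3.291 + 1.555) / √(67/2)
d = 4.845 / 5.788
d ≈ 0.84

By Cohen's convention (0.2 small / 0.5 medium / 0.8 large): large effect.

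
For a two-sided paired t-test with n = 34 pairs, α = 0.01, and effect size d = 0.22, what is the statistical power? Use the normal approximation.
Power ≈ 0.10

Power calculation (paired t-test, normal approximation):
z_β = d · √n - z_{α/2}
z_β = 0.22 · √34 - 2.576
z_β = 0.22 · 5.831 - 2.576
z_β = -1.293

Power = Φ(z_β) = Φ(-1.293) ≈ 0.098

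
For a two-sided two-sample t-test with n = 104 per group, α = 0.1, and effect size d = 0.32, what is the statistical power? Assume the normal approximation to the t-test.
Power ≈ 0.75

Power calculation (two-sample t-test, normal approximation):
z_β = d · √(n/2) - z_{α/2}
z_β = 0.32 · √(104/2) - 1.645
z_β = 0.32 · 7.211 - 1.645
z_β = 0.663

Power = Φ(z_β) = Φ(0.663) ≈ 0.746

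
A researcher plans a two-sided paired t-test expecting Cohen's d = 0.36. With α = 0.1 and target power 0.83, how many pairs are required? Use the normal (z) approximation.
n = 53 pairs

Sample size formula (paired t-test, normal approximation):
n = ((z_{α/2} + z_β) / d)²

z_{α/2} = 1.645 (for α = 0.1, two-sided)
z_β = 0.954 (for power = 0.83)
d = 0.36

n = ((1.645 + 0.954) / 0.36)²
n = (7.219)²
n ≈ 52.11
Round up to the next whole number: n = 53 pairs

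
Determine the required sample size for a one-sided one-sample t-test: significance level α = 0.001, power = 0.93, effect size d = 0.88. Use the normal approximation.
n = 27

Sample size formula (one-sample t-test, normal approximation):
n = ((z_α + z_β) / d)²

z_α = 3.090 (for α = 0.001, one-sided)
z_β = 1.476 (for power = 0.93)
d = 0.88

n = ((3.090 + 1.476) / 0.88)²
n = (5.189)²
n ≈ 26.93
Round up to the next whole number: n = 27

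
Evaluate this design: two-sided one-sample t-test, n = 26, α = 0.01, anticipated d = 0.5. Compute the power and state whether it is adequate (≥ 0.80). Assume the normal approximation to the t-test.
Power ≈ 0.49; the study is underpowered (power < 0.80)

Power calculation (one-sample t-test, normal approximation):
z_β = d · √n - z_{α/2}
z_β = 0.5 · √26 - 2.576
z_β = 0.5 · 5.099 - 2.576
z_β = -0.026

Power = Φ(z_β) = Φ(-0.026) ≈ 0.490

Effect size d = 0.5 is medium by Cohen's convention (0.2/0.5/0.8).

Threshold: power ≥ 0.80 is conventionally adequate.
Power ≈ 0.49 → the study is underpowered (power < 0.80).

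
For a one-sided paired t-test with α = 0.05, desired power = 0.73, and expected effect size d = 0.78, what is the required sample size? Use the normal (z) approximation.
n = 9 pairs

Sample size formula (paired t-test, normal approximation):
n = ((z_α + z_β) / d)²

z_α = 1.645 (for α = 0.05, one-sided)
z_β = 0.613 (for power = 0.73)
d = 0.78

n = ((1.645 + 0.613) / 0.78)²
n = (2.895)²
n ≈ 8.38
Round up to the next whole number: n = 9 pairs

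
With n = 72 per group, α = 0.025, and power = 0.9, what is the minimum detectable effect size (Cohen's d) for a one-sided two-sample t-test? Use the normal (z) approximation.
d ≈ 0.54

Minimum detectable effect (two-sample t-test, normal approximation):
d = (z_α + z_β) / √(n/2)
d = (1.960 + 1.282) / √(72/2)
d = 3.242 / 6.000
d ≈ 0.54

By Cohen's convention (0.2 small / 0.5 medium / 0.8 large): medium effect.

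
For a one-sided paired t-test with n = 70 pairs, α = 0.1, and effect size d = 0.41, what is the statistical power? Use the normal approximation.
Power ≈ 0.98

Power calculation (paired t-test, normal approximation):
z_β = d · √n - z_α
z_β = 0.41 · √70 - 1.282
z_β = 0.41 · 8.367 - 1.282
z_β = 2.149

Power = Φ(z_β) = Φ(2.149) ≈ 0.984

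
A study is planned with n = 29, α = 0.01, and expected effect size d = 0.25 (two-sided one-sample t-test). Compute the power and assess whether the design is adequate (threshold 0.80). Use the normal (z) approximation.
Power ≈ 0.11; the study is underpowered (power < 0.80)

Power calculation (one-sample t-test, normal approximation):
z_β = d · √n - z_{α/2}
z_β = 0.25 · √29 - 2.576
z_β = 0.25 · 5.385 - 2.576
z_β = -1.230

Power = Φ(z_β) = Φ(-1.230) ≈ 0.109

Effect size d = 0.25 is small by Cohen's convention (0.2/0.5/0.8).

Threshold: power ≥ 0.80 is conventionally adequate.
Power ≈ 0.11 → the study is underpowered (power < 0.80).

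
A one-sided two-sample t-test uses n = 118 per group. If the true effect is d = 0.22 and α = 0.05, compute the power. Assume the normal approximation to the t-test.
Power ≈ 0.52

Power calculation (two-sample t-test, normal approximation):
z_β = d · √(n/2) - z_α
z_β = 0.22 · √(118/2) - 1.645
z_β = 0.22 · 7.681 - 1.645
z_β = 0.045

Power = Φ(z_β) = Φ(0.045) ≈ 0.518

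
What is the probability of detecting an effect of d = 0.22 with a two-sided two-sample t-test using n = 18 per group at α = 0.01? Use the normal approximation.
Power ≈ 0.03

Power calculation (two-sample t-test, normal approximation):
z_β = d · √(n/2) - z_{α/2}
z_β = 0.22 · √(18/2) - 2.576
z_β = 0.22 · 3.000 - 2.576
z_β = -1.916

Power = Φ(z_β) = Φ(-1.916) ≈ 0.028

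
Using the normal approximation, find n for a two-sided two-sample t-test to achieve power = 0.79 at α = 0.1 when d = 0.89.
n = 16 per group

Sample size formula (two-sample t-test, normal approximation):
n = 2 · ((z_{α/2} + z_β) / d)²

z_{α/2} = 1.645 (for α = 0.1, two-sided)
z_β = 0.806 (for power = 0.79)
d = 0.89

n = 2 · ((1.645 + 0.806) / 0.89)²
n = 2 · (2.754)²
n ≈ 15.17
Round up to the next whole number: n = 16 per group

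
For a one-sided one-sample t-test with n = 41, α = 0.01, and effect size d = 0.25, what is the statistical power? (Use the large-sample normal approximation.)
Power ≈ 0.23

Power calculation (one-sample t-test, normal approximation):
z_β = d · √n - z_α
z_β = 0.25 · √41 - 2.326
z_β = 0.25 · 6.403 - 2.326
z_β = -0.726

Power = Φ(z_β) = Φ(-0.726) ≈ 0.234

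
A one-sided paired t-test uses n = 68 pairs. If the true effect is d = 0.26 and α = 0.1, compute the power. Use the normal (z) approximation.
Power ≈ 0.81

Power calculation (paired t-test, normal approximation):
z_β = d · √n - z_α
z_β = 0.26 · √68 - 1.282
z_β = 0.26 · 8.246 - 1.282
z_β = 0.862

Power = Φ(z_β) = Φ(0.862) ≈ 0.806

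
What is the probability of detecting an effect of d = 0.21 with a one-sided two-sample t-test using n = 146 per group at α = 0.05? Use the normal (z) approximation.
Power ≈ 0.56

Power calculation (two-sample t-test, normal approximation):
z_β = d · √(n/2) - z_α
z_β = 0.21 · √(146/2) - 1.645
z_β = 0.21 · 8.544 - 1.645
z_β = 0.149

Power = Φ(z_β) = Φ(0.149) ≈ 0.559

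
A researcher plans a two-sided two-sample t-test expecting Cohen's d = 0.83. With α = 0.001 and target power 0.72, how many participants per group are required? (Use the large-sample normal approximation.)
n = 44 per group

Sample size formula (two-sample t-test, normal approximation):
n = 2 · ((z_{α/2} + z_β) / d)²

z_{α/2} = 3.291 (for α = 0.001, two-sided)
z_β = 0.583 (for power = 0.72)
d = 0.83

n = 2 · ((3.291 + 0.583) / 0.83)²
n = 2 · (4.667)²
n ≈ 43.56
Round up to the next whole number: n = 44 per group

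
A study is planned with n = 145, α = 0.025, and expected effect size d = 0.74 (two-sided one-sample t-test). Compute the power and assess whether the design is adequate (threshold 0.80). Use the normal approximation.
Power ≈ 1.00; the study is adequately powered (power ≥ 0.80)

Power calculation (one-sample t-test, normal approximation):
z_β = d · √n - z_{α/2}
z_β = 0.74 · √145 - 2.241
z_β = 0.74 · 12.042 - 2.241
z_β = 6.669

Power = Φ(z_β) = Φ(6.669) ≈ 1.000

Effect size d = 0.74 is medium by Cohen's convention (0.2/0.5/0.8).

Threshold: power ≥ 0.80 is conventionally adequate.
Power ≈ 1.00 → the study is adequately powered (power ≥ 0.80).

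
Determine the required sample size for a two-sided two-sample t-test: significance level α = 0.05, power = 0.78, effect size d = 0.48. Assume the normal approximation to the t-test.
n = 65 per group

Sample size formula (two-sample t-test, normal approximation):
n = 2 · ((z_{α/2} + z_β) / d)²

z_{α/2} = 1.960 (for α = 0.05, two-sided)
z_β = 0.772 (for power = 0.78)
d = 0.48

n = 2 · ((1.960 + 0.772) / 0.48)²
n = 2 · (5.692)²
n ≈ 64.80
Round up to the next whole number: n = 65 per group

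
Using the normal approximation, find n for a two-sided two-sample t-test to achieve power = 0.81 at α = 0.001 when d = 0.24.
n = 604 per group

Sample size formula (two-sample t-test, normal approximation):
n = 2 · ((z_{α/2} + z_β) / d)²

z_{α/2} = 3.291 (for α = 0.001, two-sided)
z_β = 0.878 (for power = 0.81)
d = 0.24

n = 2 · ((3.291 + 0.878) / 0.24)²
n = 2 · (17.371)²
n ≈ 603.50
Round up to the next whole number: n = 604 per group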